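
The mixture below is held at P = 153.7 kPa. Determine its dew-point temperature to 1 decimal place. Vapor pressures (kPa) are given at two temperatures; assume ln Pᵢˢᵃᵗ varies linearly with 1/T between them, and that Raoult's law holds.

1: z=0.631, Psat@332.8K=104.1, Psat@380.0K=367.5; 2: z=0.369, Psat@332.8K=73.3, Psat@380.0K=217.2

T = 352.6 K

Dew-point temperature: Σzᵢ·P/Pᵢˢᵃᵗ(T) = 1. Interpolate ln Pᵢˢᵃᵗ = aᵢ + bᵢ/T.
  T = 332.8 K: ΣzᵢP/Pᵢˢᵃᵗ = 1.7054
  T = 380.0 K: ΣzᵢP/Pᵢˢᵃᵗ = 0.5250
  T = 356.4 K: ΣzᵢP/Pᵢˢᵃᵗ = 0.9092
  T = 344.6 K: ΣzᵢP/Pᵢˢᵃᵗ = 1.2315
  T = 350.5 K: ΣzᵢP/Pᵢˢᵃᵗ = 1.0554
  T = 353.4 K: ΣzᵢP/Pᵢˢᵃᵗ = 0.9802
Interpolating between 350.5 K and 353.4 K gives T ≈ 352.6 K.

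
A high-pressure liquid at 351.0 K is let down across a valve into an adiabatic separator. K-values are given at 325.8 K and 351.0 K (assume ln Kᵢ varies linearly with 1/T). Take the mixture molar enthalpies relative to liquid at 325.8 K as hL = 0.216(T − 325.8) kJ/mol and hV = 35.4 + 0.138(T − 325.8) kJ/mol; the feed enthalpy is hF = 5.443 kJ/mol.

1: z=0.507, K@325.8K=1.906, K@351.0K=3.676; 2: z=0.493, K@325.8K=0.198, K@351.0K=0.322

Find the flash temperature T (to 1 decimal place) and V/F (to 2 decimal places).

T = 327.5 K, V/F = 0.14

Adiabatic flash: solve Rachford–Rice at each trial T, then check hF = ψ·hV(T) + (1−ψ)·hL(T).
  T = 325.8 K: K = (1.906, 0.198), RR gives ψ = 0.088, H_out = 3.116 kJ/mol
  T = 351.0 K: K = (3.676, 0.322), RR gives ψ = 0.564, H_out = 24.285 kJ/mol
  T = 338.4 K: K = (2.680, 0.255), RR gives ψ = 0.387, H_out = 16.035 kJ/mol
  T = 332.1 K: K = (2.267, 0.225), RR gives ψ = 0.265, H_out = 10.621 kJ/mol
  T = 329.0 K: K = (2.083, 0.211), RR gives ψ = 0.188, H_out = 7.297 kJ/mol
  T = 327.4 K: K = (1.993, 0.205), RR gives ψ = 0.141, H_out = 5.322 kJ/mol
Linear interpolation between T = 327.4 (H_out = 5.322) and T = 329.0 (H_out = 7.297) on hF = 5.443 gives T ≈ 327.5 K, at which ψ = 0.14.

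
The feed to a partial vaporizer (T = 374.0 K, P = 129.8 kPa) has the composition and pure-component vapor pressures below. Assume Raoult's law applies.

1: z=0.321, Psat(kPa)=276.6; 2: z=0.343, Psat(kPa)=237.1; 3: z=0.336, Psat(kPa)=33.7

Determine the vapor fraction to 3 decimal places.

ψ = 0.549

Raoult's law: Kᵢ = Pᵢˢᵃᵗ/P = Pᵢˢᵃᵗ/129.8.
  K_1 = 276.6/129.8 = 2.13097, K_2 = 237.1/129.8 = 1.82666, K_3 = 33.7/129.8 = 0.25963
Rachford–Rice: g(ψ) = Σ zᵢ(Kᵢ−1)/(1+ψ(Kᵢ−1)) = 0.
Feasibility: ΣzᵢKᵢ = 1.398, Σzᵢ/Kᵢ = 1.633 — both > 1, two phases present.
Newton–Raphson from ψ = 0.5:
  ψ = 0.500: g = 0.0375, g' = -0.749 → ψ = 0.550
  ψ = 0.550: g = -0.0010, g' = -0.791 → ψ = 0.549
Converged at ψ = 0.549.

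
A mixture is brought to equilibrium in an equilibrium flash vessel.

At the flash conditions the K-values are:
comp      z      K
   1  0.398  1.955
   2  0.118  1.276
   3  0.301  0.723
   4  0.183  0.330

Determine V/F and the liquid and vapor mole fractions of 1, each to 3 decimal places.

Rachford–Rice: g(V/F) = Σ zᵢ(Kᵢ−1)/(1+V/F(Kᵢ−1)) = 0.
Feasibility: ΣzᵢKᵢ = 1.207, Σzᵢ/Kᵢ = 1.267 — both > 1, two phases present.
Newton–Raphson from V/F = 0.55:
  V/F = 0.550: g = -0.0150, g' = -0.401 → V/F = 0.512
Converged at V/F = 0.512.
Compositions from xᵢ = zᵢ/(1+V/F(Kᵢ−1)), yᵢ = Kᵢxᵢ:
  1: x = 0.267, y = 0.523
  2: x = 0.103, y = 0.132
  3: x = 0.351, y = 0.254
  4: x = 0.279, y = 0.092

V/F = 0.512, x_1 = 0.267, y_1 = 0.523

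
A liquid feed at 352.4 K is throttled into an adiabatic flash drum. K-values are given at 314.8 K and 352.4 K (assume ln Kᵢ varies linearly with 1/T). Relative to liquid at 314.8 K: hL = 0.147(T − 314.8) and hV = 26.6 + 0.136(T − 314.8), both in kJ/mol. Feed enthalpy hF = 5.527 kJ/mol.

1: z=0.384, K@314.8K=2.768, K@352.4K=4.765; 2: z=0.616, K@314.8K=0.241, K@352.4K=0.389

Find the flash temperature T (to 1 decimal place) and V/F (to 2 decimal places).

T = 317.9 K, V/F = 0.19

Adiabatic flash: solve Rachford–Rice at each trial T, then check hF = ψ·hV(T) + (1−ψ)·hL(T).
  T = 314.8 K: K = (2.768, 0.241), RR gives ψ = 0.158, H_out = 4.190 kJ/mol
  T = 352.4 K: K = (4.765, 0.389), RR gives ψ = 0.465, H_out = 17.700 kJ/mol
  T = 333.6 K: K = (3.688, 0.310), RR gives ψ = 0.328, H_out = 11.410 kJ/mol
  T = 324.2 K: K = (3.208, 0.274), RR gives ψ = 0.250, H_out = 8.015 kJ/mol
  T = 319.5 K: K = (2.983, 0.257), RR gives ψ = 0.207, H_out = 6.174 kJ/mol
  T = 317.1 K: K = (2.872, 0.249), RR gives ψ = 0.182, H_out = 5.182 kJ/mol
Linear interpolation between T = 317.1 (H_out = 5.182) and T = 319.5 (H_out = 6.174) on hF = 5.527 gives T ≈ 317.9 K, at which ψ = 0.19.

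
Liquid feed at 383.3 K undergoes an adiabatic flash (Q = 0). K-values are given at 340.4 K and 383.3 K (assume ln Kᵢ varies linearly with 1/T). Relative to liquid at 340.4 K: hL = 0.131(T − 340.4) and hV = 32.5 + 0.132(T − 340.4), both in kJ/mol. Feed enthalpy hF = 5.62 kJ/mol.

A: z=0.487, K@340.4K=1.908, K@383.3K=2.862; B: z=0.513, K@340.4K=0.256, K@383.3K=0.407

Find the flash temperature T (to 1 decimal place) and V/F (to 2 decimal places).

T = 344.9 K, V/F = 0.15

Adiabatic flash: solve Rachford–Rice at each trial T, then check hF = ψ·hV(T) + (1−ψ)·hL(T).
  T = 340.4 K: K = (1.908, 0.256), RR gives ψ = 0.090, H_out = 2.912 kJ/mol
  T = 383.3 K: K = (2.862, 0.407), RR gives ψ = 0.546, H_out = 23.380 kJ/mol
  T = 361.9 K: K = (2.366, 0.327), RR gives ψ = 0.349, H_out = 14.153 kJ/mol
  T = 351.1 K: K = (2.131, 0.290), RR gives ψ = 0.233, H_out = 8.965 kJ/mol
  T = 345.8 K: K = (2.019, 0.273), RR gives ψ = 0.167, H_out = 6.122 kJ/mol
  T = 343.1 K: K = (1.963, 0.264), RR gives ψ = 0.130, H_out = 4.563 kJ/mol
  T = 344.5 K: K = (1.992, 0.269), RR gives ψ = 0.149, H_out = 5.382 kJ/mol
Linear interpolation between T = 344.5 (H_out = 5.382) and T = 345.8 (H_out = 6.122) on hF = 5.62 gives T ≈ 344.9 K, at which ψ = 0.15.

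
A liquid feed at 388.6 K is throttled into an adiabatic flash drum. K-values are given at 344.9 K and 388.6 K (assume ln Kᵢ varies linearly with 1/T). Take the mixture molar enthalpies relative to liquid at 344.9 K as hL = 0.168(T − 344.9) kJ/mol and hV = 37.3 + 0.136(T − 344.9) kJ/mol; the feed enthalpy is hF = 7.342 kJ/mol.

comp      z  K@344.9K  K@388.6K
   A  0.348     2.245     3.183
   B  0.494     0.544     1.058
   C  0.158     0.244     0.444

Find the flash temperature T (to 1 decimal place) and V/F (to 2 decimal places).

Adiabatic flash: solve Rachford–Rice at each trial T, then check hF = ψ·hV(T) + (1−ψ)·hL(T).
  T = 344.9 K: K = (2.245, 0.544, 0.244), RR gives ψ = 0.132, H_out = 4.907 kJ/mol
  T = 388.6 K: K = (3.183, 1.058, 0.444), RR gives ψ = 1.000, H_out = 43.243 kJ/mol
  T = 366.8 K: K = (2.702, 0.774, 0.335), RR gives ψ = 0.578, H_out = 24.826 kJ/mol
  T = 355.9 K: K = (2.471, 0.653, 0.288), RR gives ψ = 0.337, H_out = 14.307 kJ/mol
  T = 350.4 K: K = (2.357, 0.597, 0.265), RR gives ψ = 0.231, H_out = 9.511 kJ/mol
  T = 347.6 K: K = (2.300, 0.570, 0.254), RR gives ψ = 0.180, H_out = 7.152 kJ/mol
  T = 349.0 K: K = (2.328, 0.583, 0.260), RR gives ψ = 0.205, H_out = 8.326 kJ/mol
Linear interpolation between T = 347.6 (H_out = 7.152) and T = 349.0 (H_out = 8.326) on hF = 7.342 gives T ≈ 347.8 K, at which ψ = 0.18.

T = 347.8 K, V/F = 0.18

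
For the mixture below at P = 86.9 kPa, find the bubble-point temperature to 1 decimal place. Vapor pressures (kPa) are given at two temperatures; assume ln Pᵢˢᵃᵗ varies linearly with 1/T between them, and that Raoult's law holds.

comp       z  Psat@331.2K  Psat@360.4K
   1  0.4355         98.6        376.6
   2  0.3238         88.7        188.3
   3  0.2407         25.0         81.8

T = 333.9 K

Bubble-point temperature: ΣzᵢPᵢˢᵃᵗ(T) = P. Interpolate ln Pᵢˢᵃᵗ = aᵢ + bᵢ/T.
  T = 331.2 K: ΣzᵢPᵢˢᵃᵗ = 77.68 kPa
  T = 360.4 K: ΣzᵢPᵢˢᵃᵗ = 244.67 kPa
  T = 345.8 K: ΣzᵢPᵢˢᵃᵗ = 140.01 kPa
  T = 338.5 K: ΣzᵢPᵢˢᵃᵗ = 104.69 kPa
  T = 334.9 K: ΣzᵢPᵢˢᵃᵗ = 90.45 kPa
  T = 333.0 K: ΣzᵢPᵢˢᵃᵗ = 83.67 kPa
Interpolating between 333.0 K and 334.9 K gives T ≈ 333.9 K.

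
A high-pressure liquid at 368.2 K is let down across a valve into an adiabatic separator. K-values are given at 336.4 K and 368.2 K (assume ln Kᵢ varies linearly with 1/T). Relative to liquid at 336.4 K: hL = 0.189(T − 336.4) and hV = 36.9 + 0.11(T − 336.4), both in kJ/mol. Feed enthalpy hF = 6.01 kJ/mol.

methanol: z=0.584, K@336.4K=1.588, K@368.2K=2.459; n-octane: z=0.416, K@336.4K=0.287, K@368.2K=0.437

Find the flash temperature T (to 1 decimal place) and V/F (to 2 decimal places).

T = 337.8 K, V/F = 0.16

Adiabatic flash: solve Rachford–Rice at each trial T, then check hF = ψ·hV(T) + (1−ψ)·hL(T).
  T = 336.4 K: K = (1.588, 0.287), RR gives ψ = 0.112, H_out = 4.118 kJ/mol
  T = 368.2 K: K = (2.459, 0.437), RR gives ψ = 0.752, H_out = 31.876 kJ/mol
  T = 352.3 K: K = (1.996, 0.358), RR gives ψ = 0.491, H_out = 20.512 kJ/mol
  T = 344.4 K: K = (1.786, 0.321), RR gives ψ = 0.331, H_out = 13.532 kJ/mol
  T = 340.4 K: K = (1.685, 0.304), RR gives ψ = 0.232, H_out = 9.242 kJ/mol
  T = 338.4 K: K = (1.636, 0.295), RR gives ψ = 0.175, H_out = 6.807 kJ/mol
Linear interpolation between T = 336.4 (H_out = 4.118) and T = 338.4 (H_out = 6.807) on hF = 6.01 gives T ≈ 337.8 K, at which ψ = 0.16.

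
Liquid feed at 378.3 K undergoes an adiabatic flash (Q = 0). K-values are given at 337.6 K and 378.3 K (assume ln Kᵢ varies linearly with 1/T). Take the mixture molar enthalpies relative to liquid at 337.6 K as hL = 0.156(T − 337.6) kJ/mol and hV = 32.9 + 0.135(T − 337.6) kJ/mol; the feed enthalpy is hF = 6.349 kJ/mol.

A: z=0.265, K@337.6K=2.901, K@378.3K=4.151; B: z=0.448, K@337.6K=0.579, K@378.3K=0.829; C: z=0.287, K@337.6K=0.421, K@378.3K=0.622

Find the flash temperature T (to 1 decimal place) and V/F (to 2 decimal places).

T = 339.6 K, V/F = 0.18

Adiabatic flash: solve Rachford–Rice at each trial T, then check hF = ψ·hV(T) + (1−ψ)·hL(T).
  T = 337.6 K: K = (2.901, 0.579, 0.421), RR gives ψ = 0.161, H_out = 5.303 kJ/mol
  T = 378.3 K: K = (4.151, 0.829, 0.622), RR gives ψ = 0.778, H_out = 31.269 kJ/mol
  T = 358.0 K: K = (3.507, 0.700, 0.518), RR gives ψ = 0.414, H_out = 16.610 kJ/mol
  T = 347.8 K: K = (3.199, 0.639, 0.468), RR gives ψ = 0.282, H_out = 10.798 kJ/mol
  T = 342.7 K: K = (3.048, 0.608, 0.444), RR gives ψ = 0.221, H_out = 8.036 kJ/mol
  T = 340.1 K: K = (2.973, 0.593, 0.432), RR gives ψ = 0.190, H_out = 6.642 kJ/mol
  T = 338.9 K: K = (2.938, 0.586, 0.427), RR gives ψ = 0.176, H_out = 5.999 kJ/mol
Linear interpolation between T = 338.9 (H_out = 5.999) and T = 340.1 (H_out = 6.642) on hF = 6.349 gives T ≈ 339.6 K, at which ψ = 0.18.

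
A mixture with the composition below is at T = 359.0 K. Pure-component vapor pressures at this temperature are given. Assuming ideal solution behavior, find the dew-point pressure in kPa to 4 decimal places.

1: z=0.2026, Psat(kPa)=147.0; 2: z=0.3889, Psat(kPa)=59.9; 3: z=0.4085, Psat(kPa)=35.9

Pdew = 51.9493 kPa

At the dew point ψ → 1, so Σzᵢ/Kᵢ = 1 with Kᵢ = Pᵢˢᵃᵗ/P ⇒ 1/P = Σzᵢ/Pᵢˢᵃᵗ.
1/P = 0.2026/147.0 + 0.3889/59.9 + 0.4085/35.9 = 0.0192495 ⇒ P = 51.9493 kPa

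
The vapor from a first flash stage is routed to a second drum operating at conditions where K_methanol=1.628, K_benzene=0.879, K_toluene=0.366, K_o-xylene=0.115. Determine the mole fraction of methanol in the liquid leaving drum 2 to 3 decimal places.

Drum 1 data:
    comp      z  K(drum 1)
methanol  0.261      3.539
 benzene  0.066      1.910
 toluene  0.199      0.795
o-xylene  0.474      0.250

Drum 1:
Rachford–Rice: g(ψ₁) = Σ zᵢ(Kᵢ−1)/(1+ψ₁(Kᵢ−1)) = 0.
Feasibility: ΣzᵢKᵢ = 1.326, Σzᵢ/Kᵢ = 2.255 — both > 1, two phases present.
Newton–Raphson from ψ₁ = 0.5:
  ψ₁ = 0.500: g = -0.2810, g' = -1.045 → ψ₁ = 0.231
  ψ₁ = 0.231: g = -0.0057, g' = -1.105 → ψ₁ = 0.226
Converged at ψ₁ = 0.226.
Drum-1 compositions:
  methanol: x = 0.166, y = 0.587
  benzene: x = 0.055, y = 0.105
  toluene: x = 0.209, y = 0.166
  o-xylene: x = 0.571, y = 0.143
Drum-2 feed = drum-1 vapor: z₂ = (0.5869, 0.1046, 0.1659, 0.1427).
Drum 2:
Newton iteration, ψ₂⁰ = 0.5:
  ψ₂ = 0.500: g = -0.1135, g' = -0.638 → ψ₂ = 0.322
  ψ₂ = 0.322: g = -0.0155, g' = -0.486 → ψ₂ = 0.290
Converged at ψ₂ = 0.290.
  methanol: x = 0.497, y = 0.808
  benzene: x = 0.108, y = 0.095
  toluene: x = 0.203, y = 0.074
  o-xylene: x = 0.192, y = 0.022

x_methanol (drum 2) = 0.497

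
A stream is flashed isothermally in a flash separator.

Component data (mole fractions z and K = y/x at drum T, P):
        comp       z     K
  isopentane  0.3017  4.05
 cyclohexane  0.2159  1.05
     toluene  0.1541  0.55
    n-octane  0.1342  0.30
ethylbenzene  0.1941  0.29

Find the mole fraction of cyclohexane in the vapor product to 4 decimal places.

y_cyclohexane = 0.2220

Iterate (Newton) starting at ψ = 0.5:
  ψ = 0.5000: g = -0.07270, g' = -0.8835 → ψ = 0.4177
  ψ = 0.4177: g = 0.00115, g' = -0.9197 → ψ = 0.4190
Converged at ψ = 0.4190.
Compositions from xᵢ = zᵢ/(1+ψ(Kᵢ−1)), yᵢ = Kᵢxᵢ:
  isopentane: x = 0.1324, y = 0.5364
  cyclohexane: x = 0.2115, y = 0.2220
  toluene: x = 0.1899, y = 0.1044
  n-octane: x = 0.1899, y = 0.0570
  ethylbenzene: x = 0.2763, y = 0.0801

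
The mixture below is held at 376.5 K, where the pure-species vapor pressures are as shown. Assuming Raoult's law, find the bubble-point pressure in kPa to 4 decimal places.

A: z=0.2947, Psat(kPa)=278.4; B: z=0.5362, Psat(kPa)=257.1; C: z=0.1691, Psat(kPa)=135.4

At the bubble point ψ → 0, so ΣzᵢKᵢ = 1 with Kᵢ = Pᵢˢᵃᵗ/P ⇒ P = ΣzᵢPᵢˢᵃᵗ.
P = 0.2947·278.4 + 0.5362·257.1 + 0.1691·135.4 = 242.7976 kPa

Pbub = 242.7976 kPa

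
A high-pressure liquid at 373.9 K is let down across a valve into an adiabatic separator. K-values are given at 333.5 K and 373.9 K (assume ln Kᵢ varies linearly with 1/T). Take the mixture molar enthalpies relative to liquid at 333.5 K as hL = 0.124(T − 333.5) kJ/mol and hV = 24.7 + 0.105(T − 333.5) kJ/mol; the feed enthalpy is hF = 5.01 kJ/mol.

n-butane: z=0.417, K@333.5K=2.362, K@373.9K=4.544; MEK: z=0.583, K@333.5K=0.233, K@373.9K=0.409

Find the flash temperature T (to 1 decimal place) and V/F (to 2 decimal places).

Adiabatic flash: solve Rachford–Rice at each trial T, then check hF = ψ·hV(T) + (1−ψ)·hL(T).
  T = 333.5 K: K = (2.362, 0.233), RR gives ψ = 0.116, H_out = 2.856 kJ/mol
  T = 373.9 K: K = (4.544, 0.409), RR gives ψ = 0.541, H_out = 17.959 kJ/mol
  T = 353.7 K: K = (3.338, 0.314), RR gives ψ = 0.358, H_out = 11.216 kJ/mol
  T = 343.6 K: K = (2.822, 0.272), RR gives ψ = 0.252, H_out = 7.441 kJ/mol
  T = 338.6 K: K = (2.588, 0.252), RR gives ψ = 0.190, H_out = 5.314 kJ/mol
  T = 336.1 K: K = (2.475, 0.243), RR gives ψ = 0.155, H_out = 4.152 kJ/mol
  T = 337.4 K: K = (2.533, 0.247), RR gives ψ = 0.174, H_out = 4.766 kJ/mol
Linear interpolation between T = 337.4 (H_out = 4.766) and T = 338.6 (H_out = 5.314) on hF = 5.01 gives T ≈ 337.9 K, at which ψ = 0.18.

T = 337.9 K, V/F = 0.18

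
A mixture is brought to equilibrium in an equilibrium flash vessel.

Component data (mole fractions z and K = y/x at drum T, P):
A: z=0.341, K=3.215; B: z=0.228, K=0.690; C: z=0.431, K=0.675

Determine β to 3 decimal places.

β = 0.769

Rachford–Rice: g(β) = Σ zᵢ(Kᵢ−1)/(1+β(Kᵢ−1)) = 0.
Feasibility: ΣzᵢKᵢ = 1.545, Σzᵢ/Kᵢ = 1.075 — both > 1, two phases present.
Iterate (Newton) starting at β = 0.5:
  β = 0.500: g = 0.1075, g' = -0.472 → β = 0.728
  β = 0.728: g = 0.0145, g' = -0.360 → β = 0.768
  β = 0.768: g = 0.0002, g' = -0.348 → β = 0.769
Converged at β = 0.769.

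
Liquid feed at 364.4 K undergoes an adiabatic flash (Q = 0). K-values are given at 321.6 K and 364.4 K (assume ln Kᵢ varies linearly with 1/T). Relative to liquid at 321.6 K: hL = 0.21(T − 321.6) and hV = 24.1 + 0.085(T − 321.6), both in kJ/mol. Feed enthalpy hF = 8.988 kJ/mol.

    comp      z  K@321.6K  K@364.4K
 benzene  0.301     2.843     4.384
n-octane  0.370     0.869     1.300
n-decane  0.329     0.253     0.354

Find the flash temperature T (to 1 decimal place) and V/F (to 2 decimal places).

Adiabatic flash: solve Rachford–Rice at each trial T, then check hF = ψ·hV(T) + (1−ψ)·hL(T).
  T = 321.6 K: K = (2.843, 0.869, 0.253), RR gives ψ = 0.287, H_out = 6.905 kJ/mol
  T = 364.4 K: K = (4.384, 1.300, 0.354), RR gives ψ = 0.708, H_out = 22.259 kJ/mol
  T = 343.0 K: K = (3.578, 1.076, 0.302), RR gives ψ = 0.518, H_out = 15.595 kJ/mol
  T = 332.3 K: K = (3.201, 0.970, 0.277), RR gives ψ = 0.409, H_out = 11.561 kJ/mol
  T = 327.0 K: K = (3.021, 0.920, 0.265), RR gives ψ = 0.350, H_out = 9.343 kJ/mol
  T = 324.3 K: K = (2.932, 0.894, 0.259), RR gives ψ = 0.319, H_out = 8.148 kJ/mol
  T = 325.6 K: K = (2.975, 0.906, 0.262), RR gives ψ = 0.334, H_out = 8.729 kJ/mol
Linear interpolation between T = 325.6 (H_out = 8.729) and T = 327.0 (H_out = 9.343) on hF = 8.988 gives T ≈ 326.2 K, at which ψ = 0.34.

T = 326.2 K, V/F = 0.34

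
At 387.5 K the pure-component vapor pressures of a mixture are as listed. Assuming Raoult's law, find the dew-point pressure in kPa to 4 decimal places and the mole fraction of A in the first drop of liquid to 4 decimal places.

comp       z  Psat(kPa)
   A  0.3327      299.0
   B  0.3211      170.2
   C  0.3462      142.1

At the dew point ψ → 1, so Σzᵢ/Kᵢ = 1 with Kᵢ = Pᵢˢᵃᵗ/P ⇒ 1/P = Σzᵢ/Pᵢˢᵃᵗ.
1/P = 0.3327/299.0 + 0.3211/170.2 + 0.3462/142.1 = 0.0054356 ⇒ P = 183.9715 kPa
xᵢ = zᵢP/Pᵢˢᵃᵗ ⇒ x_A = 0.3327·183.9715/299.0 = 0.2047

Pdew = 183.9715 kPa, x_A = 0.2047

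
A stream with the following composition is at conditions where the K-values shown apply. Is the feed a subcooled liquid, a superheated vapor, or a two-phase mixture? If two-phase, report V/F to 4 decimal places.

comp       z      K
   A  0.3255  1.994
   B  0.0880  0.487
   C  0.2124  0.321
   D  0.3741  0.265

subcooled liquid

ΣzᵢKᵢ = 0.8592; Σzᵢ/Kᵢ = 2.4173.
Since ΣzᵢKᵢ < 1 the mixture is below its bubble point — single liquid phase.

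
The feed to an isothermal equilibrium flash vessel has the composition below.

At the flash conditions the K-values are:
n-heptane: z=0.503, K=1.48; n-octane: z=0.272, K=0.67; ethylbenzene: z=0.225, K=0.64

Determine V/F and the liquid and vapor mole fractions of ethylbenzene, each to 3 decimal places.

V/F = 0.428, x_ethylbenzene = 0.266, y_ethylbenzene = 0.170

Newton iteration, V/F⁰ = 0.55:
  V/F = 0.550: g = -0.0196, g' = -0.162 → V/F = 0.429
  V/F = 0.429: g = -0.0001, g' = -0.161 → V/F = 0.428
Converged at V/F = 0.428.
Compositions from xᵢ = zᵢ/(1+V/F(Kᵢ−1)), yᵢ = Kᵢxᵢ:
  n-heptane: x = 0.417, y = 0.618
  n-octane: x = 0.317, y = 0.212
  ethylbenzene: x = 0.266, y = 0.170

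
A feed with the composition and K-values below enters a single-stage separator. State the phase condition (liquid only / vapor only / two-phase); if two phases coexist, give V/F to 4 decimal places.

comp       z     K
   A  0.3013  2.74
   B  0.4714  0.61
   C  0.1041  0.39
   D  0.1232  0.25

ΣzᵢKᵢ = 1.1845; Σzᵢ/Kᵢ = 1.6425.
Both exceed 1, so a two-phase solution exists.
Let ψ = V/F and solve Σ zᵢ(Kᵢ−1)/(1+ψ(Kᵢ−1)) = 0.
Newton–Raphson from ψ = 0.5:
  ψ = 0.5000: g = -0.18723, g' = -0.6291 → ψ = 0.2024
  ψ = 0.2024: g = 0.00675, g' = -0.7302 → ψ = 0.2116
  ψ = 0.2116: g = 0.00004, g' = -0.7215 → ψ = 0.2117
Converged at ψ = 0.2117.

two-phase, V/F = 0.2117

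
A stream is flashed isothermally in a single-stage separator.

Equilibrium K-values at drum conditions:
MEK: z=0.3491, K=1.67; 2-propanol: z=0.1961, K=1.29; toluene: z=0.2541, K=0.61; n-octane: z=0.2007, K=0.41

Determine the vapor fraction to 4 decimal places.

Iterate (Newton) starting at ψ = 0.5:
  ψ = 0.5000: g = -0.06620, g' = -0.3007 → ψ = 0.2799
  ψ = 0.2799: g = -0.00351, g' = -0.2742 → ψ = 0.2671
Converged at ψ = 0.2671.

ψ = 0.2671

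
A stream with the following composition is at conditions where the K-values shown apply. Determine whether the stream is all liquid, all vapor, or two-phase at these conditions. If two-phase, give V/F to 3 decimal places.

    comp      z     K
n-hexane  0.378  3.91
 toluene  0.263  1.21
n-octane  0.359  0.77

all vapor

ΣzᵢKᵢ = 2.073; Σzᵢ/Kᵢ = 0.780.
Since Σzᵢ/Kᵢ < 1 the mixture is above its dew point — single vapor phase.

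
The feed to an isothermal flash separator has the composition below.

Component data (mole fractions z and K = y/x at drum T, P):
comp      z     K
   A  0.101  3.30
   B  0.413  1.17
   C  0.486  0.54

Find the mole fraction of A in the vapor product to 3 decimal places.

Rachford–Rice: g(V/F) = Σ zᵢ(Kᵢ−1)/(1+V/F(Kᵢ−1)) = 0.
Feasibility: ΣzᵢKᵢ = 1.079, Σzᵢ/Kᵢ = 1.284 — both > 1, two phases present.
Newton–Raphson from V/F = 0.61:
  V/F = 0.610: g = -0.1505, g' = -0.301 → V/F = 0.110
  V/F = 0.110: g = 0.0188, g' = -0.466 → V/F = 0.150
  V/F = 0.150: g = 0.0009, g' = -0.425 → V/F = 0.152
Converged at V/F = 0.152.
Compositions from xᵢ = zᵢ/(1+V/F(Kᵢ−1)), yᵢ = Kᵢxᵢ:
  A: x = 0.075, y = 0.247
  B: x = 0.403, y = 0.471
  C: x = 0.523, y = 0.282

y_A = 0.247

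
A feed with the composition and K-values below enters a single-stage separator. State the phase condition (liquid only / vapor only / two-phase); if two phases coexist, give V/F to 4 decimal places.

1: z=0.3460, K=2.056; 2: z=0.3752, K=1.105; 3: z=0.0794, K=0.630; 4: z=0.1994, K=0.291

two-phase, V/F = 0.5494

ΣzᵢKᵢ = 1.2340; Σzᵢ/Kᵢ = 1.3191.
Both exceed 1, so a two-phase solution exists.
Let ψ = V/F and solve Σ zᵢ(Kᵢ−1)/(1+ψ(Kᵢ−1)) = 0.
Iterate (Newton) starting at ψ = 0.5:
  ψ = 0.5000: g = 0.02149, g' = -0.4259 → ψ = 0.5505
  ψ = 0.5505: g = -0.00045, g' = -0.4448 → ψ = 0.5494
Converged at ψ = 0.5494.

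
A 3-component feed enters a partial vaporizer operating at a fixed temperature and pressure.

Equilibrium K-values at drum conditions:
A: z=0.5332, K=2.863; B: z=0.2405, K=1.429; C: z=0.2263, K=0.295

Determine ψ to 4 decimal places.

Rachford–Rice: g(ψ) = Σ zᵢ(Kᵢ−1)/(1+ψ(Kᵢ−1)) = 0.
g(0) = ΣzᵢKᵢ − 1 = 0.9370 and g(1) = 1 − Σzᵢ/Kᵢ = -0.1217, so a root lies in (0, 1).
Newton iteration, ψ⁰ = 0.5:
  ψ = 0.5000: g = 0.35285, g' = -0.7943 → ψ = 0.9442
  ψ = 0.9442: g = -0.04372, g' = -1.2717 → ψ = 0.9098
  ψ = 0.9098: g = -0.00213, g' = -1.1525 → ψ = 0.9080
Converged at ψ = 0.9080.

ψ = 0.9080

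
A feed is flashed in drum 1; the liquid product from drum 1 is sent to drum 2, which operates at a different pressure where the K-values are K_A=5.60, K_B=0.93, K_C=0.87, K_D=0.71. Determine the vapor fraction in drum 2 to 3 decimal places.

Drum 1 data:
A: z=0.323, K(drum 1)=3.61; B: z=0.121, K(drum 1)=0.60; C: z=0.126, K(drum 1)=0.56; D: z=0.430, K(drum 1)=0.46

V/F (drum 2) = 0.519

Drum 1:
Newton–Raphson from ψ₁ = 0.5:
  ψ₁ = 0.500: g = -0.0839, g' = -0.720 → ψ₁ = 0.383
  ψ₁ = 0.383: g = 0.0047, g' = -0.811 → ψ₁ = 0.389
Converged at ψ₁ = 0.389.
Drum-1 compositions:
  A: x = 0.160, y = 0.578
  B: x = 0.143, y = 0.086
  C: x = 0.152, y = 0.085
  D: x = 0.544, y = 0.250
Drum-2 feed = drum-1 liquid: z₂ = (0.1602, 0.1433, 0.1520, 0.5444).
Drum 2:
Rachford–Rice: g(ψ₂) = Σ zᵢ(Kᵢ−1)/(1+ψ₂(Kᵢ−1)) = 0.
Check two-phase: ΣzᵢKᵢ = 1.549 > 1 and Σzᵢ/Kᵢ = 1.124 > 1, so g(0) = 0.549 > 0 and g(1) = -0.124 < 0.
Iterate (Newton) starting at ψ₂ = 0.5:
  ψ₂ = 0.500: g = 0.0072, g' = -0.378 → ψ₂ = 0.519
Converged at ψ₂ = 0.519.
  A: x = 0.047, y = 0.265
  B: x = 0.149, y = 0.138
  C: x = 0.163, y = 0.142
  D: x = 0.641, y = 0.455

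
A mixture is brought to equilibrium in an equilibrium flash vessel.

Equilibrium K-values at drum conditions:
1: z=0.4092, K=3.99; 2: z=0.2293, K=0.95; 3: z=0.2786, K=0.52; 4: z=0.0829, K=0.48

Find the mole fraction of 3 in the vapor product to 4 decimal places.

Rachford–Rice: g(ψ) = Σ zᵢ(Kᵢ−1)/(1+ψ(Kᵢ−1)) = 0.
g(0) = ΣzᵢKᵢ − 1 = 1.0352 and g(1) = 1 − Σzᵢ/Kᵢ = -0.0524, so a root lies in (0, 1).
Newton–Raphson from ψ = 0.53:
  ψ = 0.5300: g = 0.22272, g' = -0.7064 → ψ = 0.8453
  ψ = 0.8453: g = 0.03293, g' = -0.5478 → ψ = 0.9054
  ψ = 0.9054: g = 0.00005, g' = -0.5477 → ψ = 0.9055
Converged at ψ = 0.9055.
Compositions from xᵢ = zᵢ/(1+ψ(Kᵢ−1)), yᵢ = Kᵢxᵢ:
  1: x = 0.1104, y = 0.4404
  2: x = 0.2402, y = 0.2282
  3: x = 0.4928, y = 0.2562
  4: x = 0.1567, y = 0.0752

y_3 = 0.2562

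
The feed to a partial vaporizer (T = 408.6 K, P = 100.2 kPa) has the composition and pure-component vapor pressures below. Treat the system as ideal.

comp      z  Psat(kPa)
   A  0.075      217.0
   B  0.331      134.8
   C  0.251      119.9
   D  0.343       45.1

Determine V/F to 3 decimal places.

V/F = 0.255

Raoult's law: Kᵢ = Pᵢˢᵃᵗ/P = Pᵢˢᵃᵗ/100.2.
  K_A = 217.0/100.2 = 2.16567, K_B = 134.8/100.2 = 1.34531, K_C = 119.9/100.2 = 1.19661, K_D = 45.1/100.2 = 0.45010
Material balance + equilibrium reduce to Σ zᵢ(Kᵢ−1)/(1+V/F(Kᵢ−1)) = 0.
Feasibility: ΣzᵢKᵢ = 1.062, Σzᵢ/Kᵢ = 1.252 — both > 1, two phases present.
Newton iteration, V/F⁰ = 0.42:
  V/F = 0.420: g = -0.0412, g' = -0.260 → V/F = 0.261
  V/F = 0.261: g = -0.0015, g' = -0.243 → V/F = 0.255
Converged at V/F = 0.255.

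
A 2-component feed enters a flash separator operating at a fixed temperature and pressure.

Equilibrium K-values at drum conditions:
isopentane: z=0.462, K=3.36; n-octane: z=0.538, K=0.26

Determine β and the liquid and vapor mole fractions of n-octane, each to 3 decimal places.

Iterate (Newton) starting at β = 0.7:
  β = 0.700: g = -0.4148, g' = -1.634 → β = 0.446
  β = 0.446: g = -0.0632, g' = -1.267 → β = 0.396
Converged at β = 0.396.
Compositions from xᵢ = zᵢ/(1+β(Kᵢ−1)), yᵢ = Kᵢxᵢ:
  isopentane: x = 0.239, y = 0.802
  n-octane: x = 0.761, y = 0.198

β = 0.396, x_n-octane = 0.761, y_n-octane = 0.198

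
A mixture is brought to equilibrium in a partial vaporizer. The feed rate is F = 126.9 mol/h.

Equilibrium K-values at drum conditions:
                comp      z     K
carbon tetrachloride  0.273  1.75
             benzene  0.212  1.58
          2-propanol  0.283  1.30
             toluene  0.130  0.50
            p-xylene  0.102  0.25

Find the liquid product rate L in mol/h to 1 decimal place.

L = 29.9 mol/h

Rachford–Rice: g(ψ) = Σ zᵢ(Kᵢ−1)/(1+ψ(Kᵢ−1)) = 0.
Check two-phase: ΣzᵢKᵢ = 1.271 > 1 and Σzᵢ/Kᵢ = 1.176 > 1, so g(0) = 0.271 > 0 and g(1) = -0.176 < 0.
Iterate (Newton) starting at ψ = 0.44:
  ψ = 0.440: g = 0.1294, g' = -0.333 → ψ = 0.828
  ψ = 0.828: g = -0.0356, g' = -0.602 → ψ = 0.769
  ψ = 0.769: g = -0.0026, g' = -0.519 → ψ = 0.764
Converged at ψ = 0.764.
Then V = ψ·F = 0.7642·126.9 = 97.0 mol/h and L = F − V = 29.9 mol/h.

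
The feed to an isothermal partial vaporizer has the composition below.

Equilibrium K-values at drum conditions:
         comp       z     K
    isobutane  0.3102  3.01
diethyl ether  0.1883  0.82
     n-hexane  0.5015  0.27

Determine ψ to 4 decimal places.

ψ = 0.1813

Let ψ = V/F and solve Σ zᵢ(Kᵢ−1)/(1+ψ(Kᵢ−1)) = 0.
g(0) = ΣzᵢKᵢ − 1 = 0.2235 and g(1) = 1 − Σzᵢ/Kᵢ = -1.1901, so a root lies in (0, 1).
Newton–Raphson from ψ = 0.52:
  ψ = 0.5200: g = -0.32263, g' = -1.0014 → ψ = 0.1978
  ψ = 0.1978: g = -0.01691, g' = -1.0132 → ψ = 0.1811
  ψ = 0.1811: g = 0.00018, g' = -1.0350 → ψ = 0.1813
Converged at ψ = 0.1813.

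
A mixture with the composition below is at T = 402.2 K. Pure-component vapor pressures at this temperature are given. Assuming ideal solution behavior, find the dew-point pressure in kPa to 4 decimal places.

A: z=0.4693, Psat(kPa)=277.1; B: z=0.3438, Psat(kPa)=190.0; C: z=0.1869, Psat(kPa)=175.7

At the dew point ψ → 1, so Σzᵢ/Kᵢ = 1 with Kᵢ = Pᵢˢᵃᵗ/P ⇒ 1/P = Σzᵢ/Pᵢˢᵃᵗ.
1/P = 0.4693/277.1 + 0.3438/190.0 + 0.1869/175.7 = 0.0045668 ⇒ P = 218.9702 kPa

Pdew = 218.9702 kPa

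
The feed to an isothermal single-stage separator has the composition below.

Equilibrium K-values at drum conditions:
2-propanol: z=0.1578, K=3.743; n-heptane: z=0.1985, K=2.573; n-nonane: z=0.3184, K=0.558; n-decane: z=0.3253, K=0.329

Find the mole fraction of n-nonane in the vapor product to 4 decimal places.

y_n-nonane = 0.2065

Let β = V/F and solve Σ zᵢ(Kᵢ−1)/(1+β(Kᵢ−1)) = 0.
Check two-phase: ΣzᵢKᵢ = 1.3861 > 1 and Σzᵢ/Kᵢ = 1.6787 > 1, so g(0) = 0.3861 > 0 and g(1) = -0.6787 < 0.
Iterate (Newton) starting at β = 0.5:
  β = 0.5000: g = -0.15184, g' = -0.7992 → β = 0.3100
  β = 0.3100: g = 0.00513, g' = -0.8857 → β = 0.3158
Converged at β = 0.3158.
Compositions from xᵢ = zᵢ/(1+β(Kᵢ−1)), yᵢ = Kᵢxᵢ:
  2-propanol: x = 0.0846, y = 0.3165
  n-heptane: x = 0.1326, y = 0.3412
  n-nonane: x = 0.3701, y = 0.2065
  n-decane: x = 0.4128, y = 0.1358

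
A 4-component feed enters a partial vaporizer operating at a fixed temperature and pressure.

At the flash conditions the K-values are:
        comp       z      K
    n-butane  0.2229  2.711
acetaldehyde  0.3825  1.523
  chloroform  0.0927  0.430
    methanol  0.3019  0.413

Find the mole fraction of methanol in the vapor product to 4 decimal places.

Material balance + equilibrium reduce to Σ zᵢ(Kᵢ−1)/(1+β(Kᵢ−1)) = 0.
g(0) = ΣzᵢKᵢ − 1 = 0.3514 and g(1) = 1 − Σzᵢ/Kᵢ = -0.2799, so a root lies in (0, 1).
Newton–Raphson from β = 0.5:
  β = 0.5000: g = 0.03938, g' = -0.5226 → β = 0.5754
  β = 0.5754: g = -0.00025, g' = -0.5314 → β = 0.5749
Converged at β = 0.5749.
Compositions from xᵢ = zᵢ/(1+β(Kᵢ−1)), yᵢ = Kᵢxᵢ:
  n-butane: x = 0.1124, y = 0.3046
  acetaldehyde: x = 0.2941, y = 0.4479
  chloroform: x = 0.1379, y = 0.0593
  methanol: x = 0.4557, y = 0.1882

y_methanol = 0.1882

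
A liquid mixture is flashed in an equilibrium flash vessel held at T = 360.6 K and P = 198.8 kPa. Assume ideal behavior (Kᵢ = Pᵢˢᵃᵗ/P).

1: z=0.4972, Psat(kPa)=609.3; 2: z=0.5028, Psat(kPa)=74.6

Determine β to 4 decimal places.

Raoult's law: Kᵢ = Pᵢˢᵃᵗ/P = Pᵢˢᵃᵗ/198.8.
  K_1 = 609.3/198.8 = 3.064889, K_2 = 74.6/198.8 = 0.375252
Binary case is linear: z₁(K₁−1)(1+β(K₂−1)) + z₂(K₂−1)(1+β(K₁−1)) = 0
⇒ β = [z₁(K₁−1)+z₂(K₂−1)] / [−(K₁−1)(K₂−1)] = 0.71254/1.29004 = 0.5523

β = 0.5523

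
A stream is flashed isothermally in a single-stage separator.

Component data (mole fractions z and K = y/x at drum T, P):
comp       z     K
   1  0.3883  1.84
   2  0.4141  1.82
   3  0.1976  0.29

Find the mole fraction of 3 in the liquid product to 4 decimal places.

Material balance + equilibrium reduce to Σ zᵢ(Kᵢ−1)/(1+ψ(Kᵢ−1)) = 0.
g(0) = ΣzᵢKᵢ − 1 = 0.5254 and g(1) = 1 − Σzᵢ/Kᵢ = -0.1199, so a root lies in (0, 1).
Newton–Raphson from ψ = 0.5:
  ψ = 0.5000: g = 0.25301, g' = -0.5154 → ψ = 0.9909
  ψ = 0.9909: g = -0.10793, g' = -1.2999 → ψ = 0.9079
  ψ = 0.9079: g = -0.01507, g' = -0.9683 → ψ = 0.8923
  ψ = 0.8923: g = -0.00035, g' = -0.9242 → ψ = 0.8920
Converged at ψ = 0.8920.
Compositions from xᵢ = zᵢ/(1+ψ(Kᵢ−1)), yᵢ = Kᵢxᵢ:
  1: x = 0.2220, y = 0.4084
  2: x = 0.2392, y = 0.4353
  3: x = 0.5388, y = 0.1563

x_3 = 0.5388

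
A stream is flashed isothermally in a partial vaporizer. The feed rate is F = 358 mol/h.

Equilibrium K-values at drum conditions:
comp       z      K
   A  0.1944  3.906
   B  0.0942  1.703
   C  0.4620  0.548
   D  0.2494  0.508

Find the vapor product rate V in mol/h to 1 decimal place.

Newton iteration, β⁰ = 0.5:
  β = 0.5000: g = -0.15324, g' = -0.5621 → β = 0.2274
  β = 0.2274: g = 0.02636, g' = -0.8236 → β = 0.2594
  β = 0.2594: g = 0.00093, g' = -0.7675 → β = 0.2606
Converged at β = 0.2606.
Then V = β·F = 0.2606·358 = 93.3 mol/h and L = F − V = 264.7 mol/h.

V = 93.3 mol/h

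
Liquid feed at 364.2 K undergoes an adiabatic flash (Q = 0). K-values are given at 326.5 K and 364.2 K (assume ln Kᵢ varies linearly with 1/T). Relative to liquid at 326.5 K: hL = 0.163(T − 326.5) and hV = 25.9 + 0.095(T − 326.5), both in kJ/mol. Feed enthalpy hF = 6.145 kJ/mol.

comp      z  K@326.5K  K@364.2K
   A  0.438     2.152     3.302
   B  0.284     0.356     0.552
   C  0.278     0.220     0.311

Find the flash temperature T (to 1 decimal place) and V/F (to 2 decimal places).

Adiabatic flash: solve Rachford–Rice at each trial T, then check hF = ψ·hV(T) + (1−ψ)·hL(T).
  T = 326.5 K: K = (2.152, 0.356, 0.220), RR gives ψ = 0.127, H_out = 3.299 kJ/mol
  T = 364.2 K: K = (3.302, 0.552, 0.311), RR gives ψ = 0.514, H_out = 18.139 kJ/mol
  T = 345.4 K: K = (2.699, 0.449, 0.264), RR gives ψ = 0.347, H_out = 11.618 kJ/mol
  T = 335.9 K: K = (2.416, 0.401, 0.242), RR gives ψ = 0.247, H_out = 7.782 kJ/mol
  T = 331.2 K: K = (2.282, 0.378, 0.231), RR gives ψ = 0.191, H_out = 5.650 kJ/mol
  T = 333.5 K: K = (2.347, 0.389, 0.236), RR gives ψ = 0.219, H_out = 6.717 kJ/mol
Linear interpolation between T = 331.2 (H_out = 5.650) and T = 333.5 (H_out = 6.717) on hF = 6.145 gives T ≈ 332.3 K, at which ψ = 0.20.

T = 332.3 K, V/F = 0.20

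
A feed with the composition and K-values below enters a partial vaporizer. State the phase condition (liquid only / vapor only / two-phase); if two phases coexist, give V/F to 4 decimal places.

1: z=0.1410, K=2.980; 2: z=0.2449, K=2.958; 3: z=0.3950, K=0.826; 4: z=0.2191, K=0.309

two-phase, V/F = 0.6200

ΣzᵢKᵢ = 1.5386; Σzᵢ/Kᵢ = 1.3174.
Both exceed 1, so a two-phase solution exists.
Material balance + equilibrium reduce to Σ zᵢ(Kᵢ−1)/(1+ψ(Kᵢ−1)) = 0.
Newton iteration, ψ⁰ = 0.5:
  ψ = 0.5000: g = 0.07599, g' = -0.6379 → ψ = 0.6191
  ψ = 0.6191: g = 0.00055, g' = -0.6380 → ψ = 0.6200
Converged at ψ = 0.6200.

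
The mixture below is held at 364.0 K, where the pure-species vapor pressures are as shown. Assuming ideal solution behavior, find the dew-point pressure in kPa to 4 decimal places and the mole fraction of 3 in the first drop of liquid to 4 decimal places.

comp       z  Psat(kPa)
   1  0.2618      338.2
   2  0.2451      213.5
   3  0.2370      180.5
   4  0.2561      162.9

Pdew = 208.0188 kPa, x_3 = 0.2731

At the dew point ψ → 1, so Σzᵢ/Kᵢ = 1 with Kᵢ = Pᵢˢᵃᵗ/P ⇒ 1/P = Σzᵢ/Pᵢˢᵃᵗ.
1/P = 0.2618/338.2 + 0.2451/213.5 + 0.2370/180.5 + 0.2561/162.9 = 0.0048073 ⇒ P = 208.0188 kPa
xᵢ = zᵢP/Pᵢˢᵃᵗ ⇒ x_3 = 0.2370·208.0188/180.5 = 0.2731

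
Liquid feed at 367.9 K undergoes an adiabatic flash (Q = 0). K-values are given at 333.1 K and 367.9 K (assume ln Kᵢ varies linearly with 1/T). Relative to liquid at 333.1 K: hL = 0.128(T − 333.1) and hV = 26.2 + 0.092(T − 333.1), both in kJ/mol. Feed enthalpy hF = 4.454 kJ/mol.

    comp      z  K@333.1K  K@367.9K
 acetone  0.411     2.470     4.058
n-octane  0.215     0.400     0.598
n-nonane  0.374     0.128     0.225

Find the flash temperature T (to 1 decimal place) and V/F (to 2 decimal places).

Adiabatic flash: solve Rachford–Rice at each trial T, then check hF = ψ·hV(T) + (1−ψ)·hL(T).
  T = 333.1 K: K = (2.470, 0.400, 0.128), RR gives ψ = 0.130, H_out = 3.394 kJ/mol
  T = 367.9 K: K = (4.058, 0.598, 0.225), RR gives ψ = 0.433, H_out = 15.254 kJ/mol
  T = 350.5 K: K = (3.205, 0.494, 0.172), RR gives ψ = 0.304, H_out = 10.007 kJ/mol
  T = 341.8 K: K = (2.823, 0.446, 0.149), RR gives ψ = 0.226, H_out = 6.971 kJ/mol
  T = 337.5 K: K = (2.645, 0.423, 0.138), RR gives ψ = 0.182, H_out = 5.290 kJ/mol
  T = 335.3 K: K = (2.557, 0.411, 0.133), RR gives ψ = 0.156, H_out = 4.367 kJ/mol
Linear interpolation between T = 335.3 (H_out = 4.367) and T = 337.5 (H_out = 5.290) on hF = 4.454 gives T ≈ 335.5 K, at which ψ = 0.16.

T = 335.5 K, V/F = 0.16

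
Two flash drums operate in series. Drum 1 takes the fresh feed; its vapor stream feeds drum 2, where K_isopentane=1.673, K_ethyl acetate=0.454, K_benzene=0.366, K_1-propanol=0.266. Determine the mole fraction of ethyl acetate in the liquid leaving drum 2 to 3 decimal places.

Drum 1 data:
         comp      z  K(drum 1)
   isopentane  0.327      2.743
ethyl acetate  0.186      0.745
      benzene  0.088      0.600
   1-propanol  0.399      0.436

x_ethyl acetate (drum 2) = 0.175

Drum 1:
Let ψ₁ = V/F and solve Σ zᵢ(Kᵢ−1)/(1+ψ₁(Kᵢ−1)) = 0.
Feasibility: ΣzᵢKᵢ = 1.262, Σzᵢ/Kᵢ = 1.431 — both > 1, two phases present.
Iterate (Newton) starting at ψ₁ = 0.59:
  ψ₁ = 0.590: g = -0.1582, g' = -0.567 → ψ₁ = 0.311
  ψ₁ = 0.311: g = 0.0048, g' = -0.637 → ψ₁ = 0.319
Converged at ψ₁ = 0.319.
Drum-1 compositions:
  isopentane: x = 0.210, y = 0.577
  ethyl acetate: x = 0.202, y = 0.151
  benzene: x = 0.101, y = 0.061
  1-propanol: x = 0.486, y = 0.212
Drum-2 feed = drum-1 vapor: z₂ = (0.5765, 0.1508, 0.0605, 0.2121).
Drum 2:
Material balance + equilibrium reduce to Σ zᵢ(Kᵢ−1)/(1+ψ₂(Kᵢ−1)) = 0.
Feasibility: ΣzᵢKᵢ = 1.112, Σzᵢ/Kᵢ = 1.640 — both > 1, two phases present.
Iterate (Newton) starting at ψ₂ = 0.5:
  ψ₂ = 0.500: g = -0.1251, g' = -0.569 → ψ₂ = 0.280
  ψ₂ = 0.280: g = -0.0133, g' = -0.465 → ψ₂ = 0.251
Converged at ψ₂ = 0.251.
  isopentane: x = 0.493, y = 0.825
  ethyl acetate: x = 0.175, y = 0.079
  benzene: x = 0.072, y = 0.026
  1-propanol: x = 0.260, y = 0.069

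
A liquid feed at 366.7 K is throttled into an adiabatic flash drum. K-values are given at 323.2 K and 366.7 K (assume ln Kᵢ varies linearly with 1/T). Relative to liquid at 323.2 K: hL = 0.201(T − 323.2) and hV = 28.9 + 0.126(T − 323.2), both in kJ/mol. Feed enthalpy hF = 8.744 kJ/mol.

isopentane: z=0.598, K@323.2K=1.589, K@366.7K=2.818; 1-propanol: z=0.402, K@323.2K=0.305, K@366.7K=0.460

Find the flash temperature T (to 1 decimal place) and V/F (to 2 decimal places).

Adiabatic flash: solve Rachford–Rice at each trial T, then check hF = ψ·hV(T) + (1−ψ)·hL(T).
  T = 323.2 K: K = (1.589, 0.305), RR gives ψ = 0.178, H_out = 5.142 kJ/mol
  T = 366.7 K: K = (2.818, 0.460), RR gives ψ = 0.886, H_out = 31.466 kJ/mol
  T = 344.9 K: K = (2.153, 0.379), RR gives ψ = 0.615, H_out = 21.129 kJ/mol
  T = 334.0 K: K = (1.858, 0.341), RR gives ψ = 0.439, H_out = 14.499 kJ/mol
  T = 328.6 K: K = (1.720, 0.323), RR gives ψ = 0.325, H_out = 10.346 kJ/mol
  T = 325.9 K: K = (1.654, 0.314), RR gives ψ = 0.257, H_out = 7.911 kJ/mol
  T = 327.2 K: K = (1.686, 0.318), RR gives ψ = 0.291, H_out = 9.120 kJ/mol
Linear interpolation between T = 325.9 (H_out = 7.911) and T = 327.2 (H_out = 9.120) on hF = 8.744 gives T ≈ 326.8 K, at which ψ = 0.28.

T = 326.8 K, V/F = 0.28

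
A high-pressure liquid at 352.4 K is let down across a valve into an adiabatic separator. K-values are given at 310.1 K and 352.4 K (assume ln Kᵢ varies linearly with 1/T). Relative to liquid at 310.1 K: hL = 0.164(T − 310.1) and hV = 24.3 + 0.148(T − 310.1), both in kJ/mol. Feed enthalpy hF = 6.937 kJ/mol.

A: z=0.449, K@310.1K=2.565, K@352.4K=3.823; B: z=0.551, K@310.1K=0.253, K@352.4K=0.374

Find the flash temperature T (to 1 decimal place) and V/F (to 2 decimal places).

T = 312.6 K, V/F = 0.27

Adiabatic flash: solve Rachford–Rice at each trial T, then check hF = ψ·hV(T) + (1−ψ)·hL(T).
  T = 310.1 K: K = (2.565, 0.253), RR gives ψ = 0.249, H_out = 6.051 kJ/mol
  T = 352.4 K: K = (3.823, 0.374), RR gives ψ = 0.522, H_out = 19.270 kJ/mol
  T = 331.2 K: K = (3.170, 0.311), RR gives ψ = 0.398, H_out = 12.999 kJ/mol
  T = 320.6 K: K = (2.860, 0.281), RR gives ψ = 0.329, H_out = 9.653 kJ/mol
  T = 315.4 K: K = (2.712, 0.267), RR gives ψ = 0.291, H_out = 7.915 kJ/mol
  T = 312.8 K: K = (2.640, 0.260), RR gives ψ = 0.271, H_out = 7.014 kJ/mol
  T = 311.5 K: K = (2.604, 0.257), RR gives ψ = 0.260, H_out = 6.554 kJ/mol
Linear interpolation between T = 311.5 (H_out = 6.554) and T = 312.8 (H_out = 7.014) on hF = 6.937 gives T ≈ 312.6 K, at which ψ = 0.27.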